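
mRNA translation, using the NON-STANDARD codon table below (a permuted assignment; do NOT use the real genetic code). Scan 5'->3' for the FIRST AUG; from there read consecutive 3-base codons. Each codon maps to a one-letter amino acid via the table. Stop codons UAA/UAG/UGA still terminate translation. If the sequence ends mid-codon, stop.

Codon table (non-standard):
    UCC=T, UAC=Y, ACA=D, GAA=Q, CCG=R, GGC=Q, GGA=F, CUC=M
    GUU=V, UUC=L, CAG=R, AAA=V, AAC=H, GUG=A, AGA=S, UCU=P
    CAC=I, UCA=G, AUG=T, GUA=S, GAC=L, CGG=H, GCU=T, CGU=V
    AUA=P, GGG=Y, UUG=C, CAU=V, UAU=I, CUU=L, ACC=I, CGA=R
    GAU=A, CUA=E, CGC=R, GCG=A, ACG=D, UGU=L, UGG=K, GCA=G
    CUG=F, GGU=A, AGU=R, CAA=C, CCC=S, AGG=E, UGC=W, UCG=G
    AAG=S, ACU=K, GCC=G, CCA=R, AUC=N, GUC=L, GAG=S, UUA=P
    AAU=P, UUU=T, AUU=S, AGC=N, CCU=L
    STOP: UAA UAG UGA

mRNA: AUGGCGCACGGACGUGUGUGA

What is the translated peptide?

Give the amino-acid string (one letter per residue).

Answer: TAIFVA

Derivation:
start AUG at pos 0
pos 0: AUG -> T; peptide=T
pos 3: GCG -> A; peptide=TA
pos 6: CAC -> I; peptide=TAI
pos 9: GGA -> F; peptide=TAIF
pos 12: CGU -> V; peptide=TAIFV
pos 15: GUG -> A; peptide=TAIFVA
pos 18: UGA -> STOP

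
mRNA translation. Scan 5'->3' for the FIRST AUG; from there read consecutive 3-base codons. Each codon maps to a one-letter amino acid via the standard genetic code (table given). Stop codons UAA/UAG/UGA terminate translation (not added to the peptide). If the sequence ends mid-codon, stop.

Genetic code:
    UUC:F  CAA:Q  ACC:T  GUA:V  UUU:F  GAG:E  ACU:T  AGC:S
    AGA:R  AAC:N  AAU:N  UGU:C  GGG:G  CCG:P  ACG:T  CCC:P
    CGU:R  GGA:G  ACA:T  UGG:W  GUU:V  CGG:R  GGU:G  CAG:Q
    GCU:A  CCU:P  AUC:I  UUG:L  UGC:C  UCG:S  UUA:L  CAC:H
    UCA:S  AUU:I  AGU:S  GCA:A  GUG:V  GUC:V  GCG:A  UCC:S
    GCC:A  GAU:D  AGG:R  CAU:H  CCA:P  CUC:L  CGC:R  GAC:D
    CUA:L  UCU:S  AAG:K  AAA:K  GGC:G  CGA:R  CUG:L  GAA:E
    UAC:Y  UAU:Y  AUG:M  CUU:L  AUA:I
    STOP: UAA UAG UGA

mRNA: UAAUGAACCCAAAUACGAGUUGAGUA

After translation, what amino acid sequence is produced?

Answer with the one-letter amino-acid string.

start AUG at pos 2
pos 2: AUG -> M; peptide=M
pos 5: AAC -> N; peptide=MN
pos 8: CCA -> P; peptide=MNP
pos 11: AAU -> N; peptide=MNPN
pos 14: ACG -> T; peptide=MNPNT
pos 17: AGU -> S; peptide=MNPNTS
pos 20: UGA -> STOP

Answer: MNPNTS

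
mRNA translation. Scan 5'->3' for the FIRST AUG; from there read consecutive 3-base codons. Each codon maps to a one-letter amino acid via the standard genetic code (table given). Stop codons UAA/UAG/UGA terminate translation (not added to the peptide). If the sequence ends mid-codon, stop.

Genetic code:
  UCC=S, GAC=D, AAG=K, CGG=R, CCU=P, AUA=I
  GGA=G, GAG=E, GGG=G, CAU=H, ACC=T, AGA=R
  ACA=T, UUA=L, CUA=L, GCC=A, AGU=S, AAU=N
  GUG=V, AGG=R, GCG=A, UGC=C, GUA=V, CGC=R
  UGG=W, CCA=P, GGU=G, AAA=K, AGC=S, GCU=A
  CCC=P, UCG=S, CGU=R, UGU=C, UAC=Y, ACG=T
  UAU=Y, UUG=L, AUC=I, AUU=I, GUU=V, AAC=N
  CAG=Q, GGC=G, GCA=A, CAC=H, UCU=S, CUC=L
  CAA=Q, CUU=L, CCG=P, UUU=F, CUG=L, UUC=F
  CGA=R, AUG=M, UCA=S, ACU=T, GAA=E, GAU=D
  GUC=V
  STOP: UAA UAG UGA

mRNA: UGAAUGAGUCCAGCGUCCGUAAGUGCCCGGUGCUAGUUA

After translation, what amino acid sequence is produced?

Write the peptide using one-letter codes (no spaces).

Answer: MSPASVSARC

Derivation:
start AUG at pos 3
pos 3: AUG -> M; peptide=M
pos 6: AGU -> S; peptide=MS
pos 9: CCA -> P; peptide=MSP
pos 12: GCG -> A; peptide=MSPA
pos 15: UCC -> S; peptide=MSPAS
pos 18: GUA -> V; peptide=MSPASV
pos 21: AGU -> S; peptide=MSPASVS
pos 24: GCC -> A; peptide=MSPASVSA
pos 27: CGG -> R; peptide=MSPASVSAR
pos 30: UGC -> C; peptide=MSPASVSARC
pos 33: UAG -> STOP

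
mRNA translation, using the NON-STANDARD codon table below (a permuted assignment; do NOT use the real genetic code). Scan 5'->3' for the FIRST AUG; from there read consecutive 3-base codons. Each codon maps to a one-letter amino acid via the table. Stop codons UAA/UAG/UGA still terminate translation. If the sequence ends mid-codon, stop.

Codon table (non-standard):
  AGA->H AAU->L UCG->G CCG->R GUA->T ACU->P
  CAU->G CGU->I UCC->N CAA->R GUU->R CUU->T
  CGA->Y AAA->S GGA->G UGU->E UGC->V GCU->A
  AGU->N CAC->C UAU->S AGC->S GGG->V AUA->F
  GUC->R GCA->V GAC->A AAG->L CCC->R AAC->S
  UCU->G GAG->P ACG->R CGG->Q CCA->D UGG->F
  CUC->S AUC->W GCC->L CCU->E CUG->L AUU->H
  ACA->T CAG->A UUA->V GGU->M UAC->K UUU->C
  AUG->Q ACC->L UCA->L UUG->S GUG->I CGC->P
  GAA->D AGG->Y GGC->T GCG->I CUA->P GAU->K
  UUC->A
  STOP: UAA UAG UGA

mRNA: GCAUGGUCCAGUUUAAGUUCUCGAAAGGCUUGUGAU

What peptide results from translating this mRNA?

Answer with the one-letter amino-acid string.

Answer: QRACLAGSTS

Derivation:
start AUG at pos 2
pos 2: AUG -> Q; peptide=Q
pos 5: GUC -> R; peptide=QR
pos 8: CAG -> A; peptide=QRA
pos 11: UUU -> C; peptide=QRAC
pos 14: AAG -> L; peptide=QRACL
pos 17: UUC -> A; peptide=QRACLA
pos 20: UCG -> G; peptide=QRACLAG
pos 23: AAA -> S; peptide=QRACLAGS
pos 26: GGC -> T; peptide=QRACLAGST
pos 29: UUG -> S; peptide=QRACLAGSTS
pos 32: UGA -> STOP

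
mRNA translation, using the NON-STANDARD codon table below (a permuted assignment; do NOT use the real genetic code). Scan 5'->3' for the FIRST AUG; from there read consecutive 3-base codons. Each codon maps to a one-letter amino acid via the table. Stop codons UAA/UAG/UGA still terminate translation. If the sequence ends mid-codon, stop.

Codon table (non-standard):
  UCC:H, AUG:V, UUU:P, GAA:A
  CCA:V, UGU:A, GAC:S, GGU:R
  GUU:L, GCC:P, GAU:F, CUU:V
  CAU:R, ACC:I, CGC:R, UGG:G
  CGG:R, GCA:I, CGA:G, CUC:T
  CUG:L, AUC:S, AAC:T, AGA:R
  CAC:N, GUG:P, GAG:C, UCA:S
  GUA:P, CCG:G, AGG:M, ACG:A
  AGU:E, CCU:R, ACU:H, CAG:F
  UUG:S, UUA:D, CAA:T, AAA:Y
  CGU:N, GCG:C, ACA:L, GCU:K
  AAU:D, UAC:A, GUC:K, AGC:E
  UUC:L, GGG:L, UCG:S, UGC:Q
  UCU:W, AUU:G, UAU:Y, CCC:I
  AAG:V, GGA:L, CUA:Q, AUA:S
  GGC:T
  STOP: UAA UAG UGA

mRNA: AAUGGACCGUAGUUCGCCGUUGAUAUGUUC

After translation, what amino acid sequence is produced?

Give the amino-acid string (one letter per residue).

Answer: VSNESGSSA

Derivation:
start AUG at pos 1
pos 1: AUG -> V; peptide=V
pos 4: GAC -> S; peptide=VS
pos 7: CGU -> N; peptide=VSN
pos 10: AGU -> E; peptide=VSNE
pos 13: UCG -> S; peptide=VSNES
pos 16: CCG -> G; peptide=VSNESG
pos 19: UUG -> S; peptide=VSNESGS
pos 22: AUA -> S; peptide=VSNESGSS
pos 25: UGU -> A; peptide=VSNESGSSA
pos 28: only 2 nt remain (<3), stop (end of mRNA)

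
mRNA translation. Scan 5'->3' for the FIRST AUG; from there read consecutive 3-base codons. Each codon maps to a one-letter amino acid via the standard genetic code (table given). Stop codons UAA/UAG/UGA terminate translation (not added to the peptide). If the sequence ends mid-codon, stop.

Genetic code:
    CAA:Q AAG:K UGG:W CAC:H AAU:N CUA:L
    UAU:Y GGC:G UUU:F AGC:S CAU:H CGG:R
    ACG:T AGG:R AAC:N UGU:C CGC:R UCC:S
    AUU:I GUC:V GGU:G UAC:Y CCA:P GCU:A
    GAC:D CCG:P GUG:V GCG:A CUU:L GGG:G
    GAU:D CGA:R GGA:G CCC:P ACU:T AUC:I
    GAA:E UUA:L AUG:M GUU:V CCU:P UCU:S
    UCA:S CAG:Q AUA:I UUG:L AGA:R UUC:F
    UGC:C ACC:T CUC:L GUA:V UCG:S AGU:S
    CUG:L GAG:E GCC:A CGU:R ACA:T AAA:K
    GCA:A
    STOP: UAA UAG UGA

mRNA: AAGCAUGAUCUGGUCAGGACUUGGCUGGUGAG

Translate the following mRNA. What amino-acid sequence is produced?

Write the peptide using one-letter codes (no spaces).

Answer: MIWSGLGW

Derivation:
start AUG at pos 4
pos 4: AUG -> M; peptide=M
pos 7: AUC -> I; peptide=MI
pos 10: UGG -> W; peptide=MIW
pos 13: UCA -> S; peptide=MIWS
pos 16: GGA -> G; peptide=MIWSG
pos 19: CUU -> L; peptide=MIWSGL
pos 22: GGC -> G; peptide=MIWSGLG
pos 25: UGG -> W; peptide=MIWSGLGW
pos 28: UGA -> STOP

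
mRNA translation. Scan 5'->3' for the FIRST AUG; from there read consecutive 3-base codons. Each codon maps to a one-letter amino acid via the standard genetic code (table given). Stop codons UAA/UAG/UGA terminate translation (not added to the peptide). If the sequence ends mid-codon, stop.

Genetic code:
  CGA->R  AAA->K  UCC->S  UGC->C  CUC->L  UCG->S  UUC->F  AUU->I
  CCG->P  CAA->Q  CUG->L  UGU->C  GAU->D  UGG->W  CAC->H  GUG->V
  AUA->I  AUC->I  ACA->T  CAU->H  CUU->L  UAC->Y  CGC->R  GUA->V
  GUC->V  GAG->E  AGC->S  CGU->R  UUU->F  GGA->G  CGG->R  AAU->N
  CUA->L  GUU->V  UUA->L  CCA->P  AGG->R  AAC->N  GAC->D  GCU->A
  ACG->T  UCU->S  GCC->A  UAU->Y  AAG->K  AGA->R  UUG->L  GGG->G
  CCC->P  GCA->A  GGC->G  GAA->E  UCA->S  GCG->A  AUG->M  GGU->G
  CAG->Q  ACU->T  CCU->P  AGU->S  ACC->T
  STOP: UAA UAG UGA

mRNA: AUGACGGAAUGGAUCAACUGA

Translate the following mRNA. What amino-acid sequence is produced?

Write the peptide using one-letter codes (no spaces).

Answer: MTEWIN

Derivation:
start AUG at pos 0
pos 0: AUG -> M; peptide=M
pos 3: ACG -> T; peptide=MT
pos 6: GAA -> E; peptide=MTE
pos 9: UGG -> W; peptide=MTEW
pos 12: AUC -> I; peptide=MTEWI
pos 15: AAC -> N; peptide=MTEWIN
pos 18: UGA -> STOP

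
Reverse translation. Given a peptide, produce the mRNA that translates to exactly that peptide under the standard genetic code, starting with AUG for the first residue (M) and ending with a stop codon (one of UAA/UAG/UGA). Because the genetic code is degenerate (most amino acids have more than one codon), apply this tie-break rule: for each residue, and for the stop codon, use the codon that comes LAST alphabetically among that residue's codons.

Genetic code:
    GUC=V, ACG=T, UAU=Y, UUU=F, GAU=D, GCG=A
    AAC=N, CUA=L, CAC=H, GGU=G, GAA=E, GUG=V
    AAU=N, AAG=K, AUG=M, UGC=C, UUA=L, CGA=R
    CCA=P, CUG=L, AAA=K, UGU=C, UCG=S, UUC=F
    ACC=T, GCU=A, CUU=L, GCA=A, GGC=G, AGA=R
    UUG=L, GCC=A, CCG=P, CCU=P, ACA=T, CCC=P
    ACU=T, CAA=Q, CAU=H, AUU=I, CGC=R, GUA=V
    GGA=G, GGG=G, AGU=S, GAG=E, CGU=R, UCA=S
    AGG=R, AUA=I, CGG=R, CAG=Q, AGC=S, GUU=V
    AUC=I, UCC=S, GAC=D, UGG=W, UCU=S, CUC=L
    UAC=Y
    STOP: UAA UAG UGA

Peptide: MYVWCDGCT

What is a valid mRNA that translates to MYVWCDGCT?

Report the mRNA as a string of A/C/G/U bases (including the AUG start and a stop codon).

residue 1: M -> AUG (start codon)
residue 2: Y codons sorted = UAC,UAU -> pick last = UAU
residue 3: V codons sorted = GUA,GUC,GUG,GUU -> pick last = GUU
residue 4: W -> UGG (only codon)
residue 5: C codons sorted = UGC,UGU -> pick last = UGU
residue 6: D codons sorted = GAC,GAU -> pick last = GAU
residue 7: G codons sorted = GGA,GGC,GGG,GGU -> pick last = GGU
residue 8: C codons sorted = UGC,UGU -> pick last = UGU
residue 9: T codons sorted = ACA,ACC,ACG,ACU -> pick last = ACU
terminator: stop codons sorted = UAA,UAG,UGA -> pick last = UGA

Answer: mRNA: AUGUAUGUUUGGUGUGAUGGUUGUACUUGA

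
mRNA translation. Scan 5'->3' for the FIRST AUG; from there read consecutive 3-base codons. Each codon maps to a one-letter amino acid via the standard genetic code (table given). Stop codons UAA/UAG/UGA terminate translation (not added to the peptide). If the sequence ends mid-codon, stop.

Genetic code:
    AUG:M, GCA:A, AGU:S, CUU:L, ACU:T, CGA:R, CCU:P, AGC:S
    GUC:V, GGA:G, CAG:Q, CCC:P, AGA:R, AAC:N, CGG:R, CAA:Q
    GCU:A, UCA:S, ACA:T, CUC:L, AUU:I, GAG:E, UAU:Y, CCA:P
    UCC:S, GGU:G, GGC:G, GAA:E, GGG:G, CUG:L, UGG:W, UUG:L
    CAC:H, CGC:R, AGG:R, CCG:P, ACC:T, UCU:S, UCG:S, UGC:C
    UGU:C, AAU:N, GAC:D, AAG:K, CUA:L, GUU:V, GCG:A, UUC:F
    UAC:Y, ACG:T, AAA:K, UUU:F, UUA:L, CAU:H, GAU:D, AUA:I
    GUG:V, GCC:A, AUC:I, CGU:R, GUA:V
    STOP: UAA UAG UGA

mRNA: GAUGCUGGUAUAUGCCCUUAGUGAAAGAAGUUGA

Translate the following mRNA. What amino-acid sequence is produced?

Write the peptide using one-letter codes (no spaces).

Answer: MLVYALSERS

Derivation:
start AUG at pos 1
pos 1: AUG -> M; peptide=M
pos 4: CUG -> L; peptide=ML
pos 7: GUA -> V; peptide=MLV
pos 10: UAU -> Y; peptide=MLVY
pos 13: GCC -> A; peptide=MLVYA
pos 16: CUU -> L; peptide=MLVYAL
pos 19: AGU -> S; peptide=MLVYALS
pos 22: GAA -> E; peptide=MLVYALSE
pos 25: AGA -> R; peptide=MLVYALSER
pos 28: AGU -> S; peptide=MLVYALSERS
pos 31: UGA -> STOP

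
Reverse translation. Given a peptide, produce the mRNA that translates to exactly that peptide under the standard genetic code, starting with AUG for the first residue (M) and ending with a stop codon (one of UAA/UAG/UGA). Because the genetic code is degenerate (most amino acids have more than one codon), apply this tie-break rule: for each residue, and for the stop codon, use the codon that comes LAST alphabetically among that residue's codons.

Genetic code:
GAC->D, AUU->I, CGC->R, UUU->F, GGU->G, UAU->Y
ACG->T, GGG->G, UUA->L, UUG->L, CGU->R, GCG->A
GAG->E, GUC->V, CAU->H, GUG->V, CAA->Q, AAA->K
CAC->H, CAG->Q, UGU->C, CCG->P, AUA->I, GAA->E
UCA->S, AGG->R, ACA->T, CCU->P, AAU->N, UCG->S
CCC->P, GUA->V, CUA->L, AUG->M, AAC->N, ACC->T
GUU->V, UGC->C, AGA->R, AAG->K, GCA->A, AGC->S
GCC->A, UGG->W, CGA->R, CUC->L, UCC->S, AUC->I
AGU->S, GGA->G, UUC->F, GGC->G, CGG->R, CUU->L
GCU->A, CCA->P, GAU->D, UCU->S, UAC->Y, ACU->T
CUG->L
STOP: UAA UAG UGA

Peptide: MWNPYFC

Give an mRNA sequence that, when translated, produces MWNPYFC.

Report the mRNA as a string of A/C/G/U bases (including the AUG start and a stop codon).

Answer: mRNA: AUGUGGAAUCCUUAUUUUUGUUGA

Derivation:
residue 1: M -> AUG (start codon)
residue 2: W -> UGG (only codon)
residue 3: N codons sorted = AAC,AAU -> pick last = AAU
residue 4: P codons sorted = CCA,CCC,CCG,CCU -> pick last = CCU
residue 5: Y codons sorted = UAC,UAU -> pick last = UAU
residue 6: F codons sorted = UUC,UUU -> pick last = UUU
residue 7: C codons sorted = UGC,UGU -> pick last = UGU
terminator: stop codons sorted = UAA,UAG,UGA -> pick last = UGA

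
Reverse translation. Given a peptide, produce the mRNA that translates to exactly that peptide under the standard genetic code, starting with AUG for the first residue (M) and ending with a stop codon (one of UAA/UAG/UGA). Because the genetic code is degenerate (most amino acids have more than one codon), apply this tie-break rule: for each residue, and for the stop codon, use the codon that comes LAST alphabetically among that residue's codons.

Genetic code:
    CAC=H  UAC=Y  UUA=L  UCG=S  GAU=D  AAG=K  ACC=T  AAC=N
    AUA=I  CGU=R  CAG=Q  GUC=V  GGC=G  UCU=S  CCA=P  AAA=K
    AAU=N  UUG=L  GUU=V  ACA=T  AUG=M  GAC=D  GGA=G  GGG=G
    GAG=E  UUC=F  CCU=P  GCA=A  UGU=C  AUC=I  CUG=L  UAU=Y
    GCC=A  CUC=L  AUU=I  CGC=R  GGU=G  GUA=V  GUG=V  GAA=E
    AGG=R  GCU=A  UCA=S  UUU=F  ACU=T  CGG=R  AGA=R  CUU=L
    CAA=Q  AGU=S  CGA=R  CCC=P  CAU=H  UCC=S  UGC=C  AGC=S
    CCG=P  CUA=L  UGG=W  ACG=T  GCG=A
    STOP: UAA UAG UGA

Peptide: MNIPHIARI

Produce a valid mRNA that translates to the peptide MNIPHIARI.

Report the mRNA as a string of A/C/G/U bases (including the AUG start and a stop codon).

Answer: mRNA: AUGAAUAUUCCUCAUAUUGCUCGUAUUUGA

Derivation:
residue 1: M -> AUG (start codon)
residue 2: N codons sorted = AAC,AAU -> pick last = AAU
residue 3: I codons sorted = AUA,AUC,AUU -> pick last = AUU
residue 4: P codons sorted = CCA,CCC,CCG,CCU -> pick last = CCU
residue 5: H codons sorted = CAC,CAU -> pick last = CAU
residue 6: I codons sorted = AUA,AUC,AUU -> pick last = AUU
residue 7: A codons sorted = GCA,GCC,GCG,GCU -> pick last = GCU
residue 8: R codons sorted = AGA,AGG,CGA,CGC,CGG,CGU -> pick last = CGU
residue 9: I codons sorted = AUA,AUC,AUU -> pick last = AUU
terminator: stop codons sorted = UAA,UAG,UGA -> pick last = UGA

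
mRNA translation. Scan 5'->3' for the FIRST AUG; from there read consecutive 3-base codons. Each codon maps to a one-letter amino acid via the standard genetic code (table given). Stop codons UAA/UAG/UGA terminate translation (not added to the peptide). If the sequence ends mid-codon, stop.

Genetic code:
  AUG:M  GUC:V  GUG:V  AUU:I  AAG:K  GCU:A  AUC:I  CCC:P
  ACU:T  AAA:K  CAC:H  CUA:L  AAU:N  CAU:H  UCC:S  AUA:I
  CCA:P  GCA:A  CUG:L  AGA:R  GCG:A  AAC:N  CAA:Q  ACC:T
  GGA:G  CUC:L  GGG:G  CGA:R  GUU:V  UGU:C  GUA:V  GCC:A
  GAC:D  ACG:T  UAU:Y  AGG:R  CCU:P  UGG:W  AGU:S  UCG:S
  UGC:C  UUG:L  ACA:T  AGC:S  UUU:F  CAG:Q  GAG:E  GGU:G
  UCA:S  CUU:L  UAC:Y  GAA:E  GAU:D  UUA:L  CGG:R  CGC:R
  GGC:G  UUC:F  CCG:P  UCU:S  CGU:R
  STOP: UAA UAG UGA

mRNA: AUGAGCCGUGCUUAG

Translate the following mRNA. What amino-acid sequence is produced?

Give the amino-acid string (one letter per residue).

Answer: MSRA

Derivation:
start AUG at pos 0
pos 0: AUG -> M; peptide=M
pos 3: AGC -> S; peptide=MS
pos 6: CGU -> R; peptide=MSR
pos 9: GCU -> A; peptide=MSRA
pos 12: UAG -> STOP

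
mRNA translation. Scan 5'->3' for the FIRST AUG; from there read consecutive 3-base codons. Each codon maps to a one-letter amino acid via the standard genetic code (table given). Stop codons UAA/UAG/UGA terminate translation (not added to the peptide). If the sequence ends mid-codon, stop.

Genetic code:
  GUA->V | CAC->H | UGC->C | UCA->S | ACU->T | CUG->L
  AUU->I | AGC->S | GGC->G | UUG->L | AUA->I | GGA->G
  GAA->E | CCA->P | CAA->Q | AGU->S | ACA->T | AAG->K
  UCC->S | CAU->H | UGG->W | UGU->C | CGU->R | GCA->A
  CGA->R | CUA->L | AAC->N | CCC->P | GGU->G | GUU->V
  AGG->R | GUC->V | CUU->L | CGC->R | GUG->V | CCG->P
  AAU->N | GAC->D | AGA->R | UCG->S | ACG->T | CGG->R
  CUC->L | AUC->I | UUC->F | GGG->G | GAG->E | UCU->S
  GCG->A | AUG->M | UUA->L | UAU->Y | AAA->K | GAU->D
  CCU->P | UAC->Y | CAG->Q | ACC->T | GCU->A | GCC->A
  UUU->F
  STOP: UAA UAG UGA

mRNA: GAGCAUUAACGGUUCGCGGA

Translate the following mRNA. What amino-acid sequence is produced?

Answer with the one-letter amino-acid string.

no AUG start codon found

Answer: (empty: no AUG start codon)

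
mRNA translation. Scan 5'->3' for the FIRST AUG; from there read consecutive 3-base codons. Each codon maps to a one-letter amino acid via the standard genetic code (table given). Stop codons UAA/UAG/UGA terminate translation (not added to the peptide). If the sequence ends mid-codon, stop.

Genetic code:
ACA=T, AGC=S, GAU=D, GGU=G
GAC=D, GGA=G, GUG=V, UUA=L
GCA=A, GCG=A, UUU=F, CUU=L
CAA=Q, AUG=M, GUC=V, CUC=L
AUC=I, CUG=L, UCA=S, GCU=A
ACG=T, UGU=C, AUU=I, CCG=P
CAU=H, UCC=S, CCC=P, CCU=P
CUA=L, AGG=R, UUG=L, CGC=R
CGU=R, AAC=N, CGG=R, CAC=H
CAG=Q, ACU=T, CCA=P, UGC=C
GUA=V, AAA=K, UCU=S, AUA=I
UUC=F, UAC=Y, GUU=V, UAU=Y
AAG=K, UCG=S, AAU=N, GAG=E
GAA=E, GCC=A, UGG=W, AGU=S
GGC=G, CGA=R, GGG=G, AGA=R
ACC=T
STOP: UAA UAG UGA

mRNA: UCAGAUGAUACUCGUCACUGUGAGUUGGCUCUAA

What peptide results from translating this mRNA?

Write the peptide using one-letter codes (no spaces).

Answer: MILVTVSWL

Derivation:
start AUG at pos 4
pos 4: AUG -> M; peptide=M
pos 7: AUA -> I; peptide=MI
pos 10: CUC -> L; peptide=MIL
pos 13: GUC -> V; peptide=MILV
pos 16: ACU -> T; peptide=MILVT
pos 19: GUG -> V; peptide=MILVTV
pos 22: AGU -> S; peptide=MILVTVS
pos 25: UGG -> W; peptide=MILVTVSW
pos 28: CUC -> L; peptide=MILVTVSWL
pos 31: UAA -> STOP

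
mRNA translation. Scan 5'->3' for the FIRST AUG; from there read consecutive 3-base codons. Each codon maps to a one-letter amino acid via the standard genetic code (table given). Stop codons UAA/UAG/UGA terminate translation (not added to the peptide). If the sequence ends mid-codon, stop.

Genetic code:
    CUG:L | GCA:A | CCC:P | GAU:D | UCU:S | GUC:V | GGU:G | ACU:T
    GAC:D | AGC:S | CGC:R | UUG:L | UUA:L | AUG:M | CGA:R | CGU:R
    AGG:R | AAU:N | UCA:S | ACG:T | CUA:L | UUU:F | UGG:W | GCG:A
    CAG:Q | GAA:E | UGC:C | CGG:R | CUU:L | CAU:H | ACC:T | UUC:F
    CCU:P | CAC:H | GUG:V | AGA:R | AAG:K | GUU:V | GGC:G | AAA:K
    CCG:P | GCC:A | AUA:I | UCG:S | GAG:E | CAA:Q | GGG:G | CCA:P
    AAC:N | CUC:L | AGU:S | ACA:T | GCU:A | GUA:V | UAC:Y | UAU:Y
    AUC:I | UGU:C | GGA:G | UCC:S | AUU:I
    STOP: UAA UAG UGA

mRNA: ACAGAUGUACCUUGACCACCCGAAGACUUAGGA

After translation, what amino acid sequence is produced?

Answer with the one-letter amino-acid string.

Answer: MYLDHPKT

Derivation:
start AUG at pos 4
pos 4: AUG -> M; peptide=M
pos 7: UAC -> Y; peptide=MY
pos 10: CUU -> L; peptide=MYL
pos 13: GAC -> D; peptide=MYLD
pos 16: CAC -> H; peptide=MYLDH
pos 19: CCG -> P; peptide=MYLDHP
pos 22: AAG -> K; peptide=MYLDHPK
pos 25: ACU -> T; peptide=MYLDHPKT
pos 28: UAG -> STOP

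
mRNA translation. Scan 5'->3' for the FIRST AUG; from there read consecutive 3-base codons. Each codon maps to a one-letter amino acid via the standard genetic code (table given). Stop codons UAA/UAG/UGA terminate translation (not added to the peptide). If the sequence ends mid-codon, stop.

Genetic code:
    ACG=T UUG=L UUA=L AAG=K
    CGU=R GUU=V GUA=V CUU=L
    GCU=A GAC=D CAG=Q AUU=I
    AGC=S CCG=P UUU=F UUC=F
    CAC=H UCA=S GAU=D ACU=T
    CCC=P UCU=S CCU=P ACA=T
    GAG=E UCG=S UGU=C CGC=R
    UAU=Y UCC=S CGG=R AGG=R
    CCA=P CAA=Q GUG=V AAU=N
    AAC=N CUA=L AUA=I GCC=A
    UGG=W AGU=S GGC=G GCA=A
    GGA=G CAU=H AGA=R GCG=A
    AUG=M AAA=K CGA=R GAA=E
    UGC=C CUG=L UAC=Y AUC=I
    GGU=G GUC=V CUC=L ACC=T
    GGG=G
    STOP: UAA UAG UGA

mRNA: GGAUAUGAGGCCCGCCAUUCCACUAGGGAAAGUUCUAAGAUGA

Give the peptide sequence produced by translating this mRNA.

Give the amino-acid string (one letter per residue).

Answer: MRPAIPLGKVLR

Derivation:
start AUG at pos 4
pos 4: AUG -> M; peptide=M
pos 7: AGG -> R; peptide=MR
pos 10: CCC -> P; peptide=MRP
pos 13: GCC -> A; peptide=MRPA
pos 16: AUU -> I; peptide=MRPAI
pos 19: CCA -> P; peptide=MRPAIP
pos 22: CUA -> L; peptide=MRPAIPL
pos 25: GGG -> G; peptide=MRPAIPLG
pos 28: AAA -> K; peptide=MRPAIPLGK
pos 31: GUU -> V; peptide=MRPAIPLGKV
pos 34: CUA -> L; peptide=MRPAIPLGKVL
pos 37: AGA -> R; peptide=MRPAIPLGKVLR
pos 40: UGA -> STOP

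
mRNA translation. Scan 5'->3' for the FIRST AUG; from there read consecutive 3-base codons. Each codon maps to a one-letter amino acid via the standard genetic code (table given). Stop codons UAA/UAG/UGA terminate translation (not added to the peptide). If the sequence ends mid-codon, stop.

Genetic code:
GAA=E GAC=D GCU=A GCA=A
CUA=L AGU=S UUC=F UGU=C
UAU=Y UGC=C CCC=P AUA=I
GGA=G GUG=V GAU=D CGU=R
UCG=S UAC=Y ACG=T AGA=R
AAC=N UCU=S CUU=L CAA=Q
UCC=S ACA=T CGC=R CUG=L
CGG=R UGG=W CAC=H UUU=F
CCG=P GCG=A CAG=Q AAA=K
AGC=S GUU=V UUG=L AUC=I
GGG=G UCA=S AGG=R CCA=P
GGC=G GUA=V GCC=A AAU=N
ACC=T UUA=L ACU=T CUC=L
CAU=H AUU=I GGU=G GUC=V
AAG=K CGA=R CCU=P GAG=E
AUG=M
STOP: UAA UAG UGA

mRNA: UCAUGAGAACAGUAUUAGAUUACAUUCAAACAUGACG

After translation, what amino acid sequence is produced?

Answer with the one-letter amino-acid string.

start AUG at pos 2
pos 2: AUG -> M; peptide=M
pos 5: AGA -> R; peptide=MR
pos 8: ACA -> T; peptide=MRT
pos 11: GUA -> V; peptide=MRTV
pos 14: UUA -> L; peptide=MRTVL
pos 17: GAU -> D; peptide=MRTVLD
pos 20: UAC -> Y; peptide=MRTVLDY
pos 23: AUU -> I; peptide=MRTVLDYI
pos 26: CAA -> Q; peptide=MRTVLDYIQ
pos 29: ACA -> T; peptide=MRTVLDYIQT
pos 32: UGA -> STOP

Answer: MRTVLDYIQT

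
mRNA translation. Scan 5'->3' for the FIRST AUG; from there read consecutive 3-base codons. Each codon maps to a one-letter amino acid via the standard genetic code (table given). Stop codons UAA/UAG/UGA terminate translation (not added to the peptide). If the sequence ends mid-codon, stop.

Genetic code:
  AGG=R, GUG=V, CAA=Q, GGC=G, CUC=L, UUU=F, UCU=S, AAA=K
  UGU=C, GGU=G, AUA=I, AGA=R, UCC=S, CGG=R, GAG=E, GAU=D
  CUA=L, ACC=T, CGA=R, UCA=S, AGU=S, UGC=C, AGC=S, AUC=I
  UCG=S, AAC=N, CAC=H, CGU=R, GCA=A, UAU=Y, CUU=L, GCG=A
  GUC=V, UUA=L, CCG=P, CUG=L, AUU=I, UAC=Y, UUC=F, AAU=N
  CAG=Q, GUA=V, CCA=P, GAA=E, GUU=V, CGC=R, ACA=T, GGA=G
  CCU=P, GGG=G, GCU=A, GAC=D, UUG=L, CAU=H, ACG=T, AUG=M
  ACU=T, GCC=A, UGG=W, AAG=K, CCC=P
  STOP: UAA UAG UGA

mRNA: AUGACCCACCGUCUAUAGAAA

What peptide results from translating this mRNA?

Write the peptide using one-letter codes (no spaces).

start AUG at pos 0
pos 0: AUG -> M; peptide=M
pos 3: ACC -> T; peptide=MT
pos 6: CAC -> H; peptide=MTH
pos 9: CGU -> R; peptide=MTHR
pos 12: CUA -> L; peptide=MTHRL
pos 15: UAG -> STOP

Answer: MTHRL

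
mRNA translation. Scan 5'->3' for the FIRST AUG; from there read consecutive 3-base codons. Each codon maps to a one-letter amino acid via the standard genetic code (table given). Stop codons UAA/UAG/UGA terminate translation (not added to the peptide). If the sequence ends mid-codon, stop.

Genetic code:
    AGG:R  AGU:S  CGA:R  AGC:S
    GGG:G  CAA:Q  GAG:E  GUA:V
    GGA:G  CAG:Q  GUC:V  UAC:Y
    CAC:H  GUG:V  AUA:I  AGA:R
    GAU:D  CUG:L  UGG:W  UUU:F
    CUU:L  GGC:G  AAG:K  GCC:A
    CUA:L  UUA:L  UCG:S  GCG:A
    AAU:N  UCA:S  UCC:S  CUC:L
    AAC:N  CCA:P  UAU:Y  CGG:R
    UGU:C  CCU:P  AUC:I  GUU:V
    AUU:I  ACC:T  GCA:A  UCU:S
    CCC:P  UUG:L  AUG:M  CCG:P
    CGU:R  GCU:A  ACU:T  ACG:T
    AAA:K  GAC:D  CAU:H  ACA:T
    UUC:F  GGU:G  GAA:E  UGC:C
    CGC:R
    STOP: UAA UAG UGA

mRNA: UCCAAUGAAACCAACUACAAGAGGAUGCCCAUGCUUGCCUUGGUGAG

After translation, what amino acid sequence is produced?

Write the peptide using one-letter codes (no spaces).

start AUG at pos 4
pos 4: AUG -> M; peptide=M
pos 7: AAA -> K; peptide=MK
pos 10: CCA -> P; peptide=MKP
pos 13: ACU -> T; peptide=MKPT
pos 16: ACA -> T; peptide=MKPTT
pos 19: AGA -> R; peptide=MKPTTR
pos 22: GGA -> G; peptide=MKPTTRG
pos 25: UGC -> C; peptide=MKPTTRGC
pos 28: CCA -> P; peptide=MKPTTRGCP
pos 31: UGC -> C; peptide=MKPTTRGCPC
pos 34: UUG -> L; peptide=MKPTTRGCPCL
pos 37: CCU -> P; peptide=MKPTTRGCPCLP
pos 40: UGG -> W; peptide=MKPTTRGCPCLPW
pos 43: UGA -> STOP

Answer: MKPTTRGCPCLPW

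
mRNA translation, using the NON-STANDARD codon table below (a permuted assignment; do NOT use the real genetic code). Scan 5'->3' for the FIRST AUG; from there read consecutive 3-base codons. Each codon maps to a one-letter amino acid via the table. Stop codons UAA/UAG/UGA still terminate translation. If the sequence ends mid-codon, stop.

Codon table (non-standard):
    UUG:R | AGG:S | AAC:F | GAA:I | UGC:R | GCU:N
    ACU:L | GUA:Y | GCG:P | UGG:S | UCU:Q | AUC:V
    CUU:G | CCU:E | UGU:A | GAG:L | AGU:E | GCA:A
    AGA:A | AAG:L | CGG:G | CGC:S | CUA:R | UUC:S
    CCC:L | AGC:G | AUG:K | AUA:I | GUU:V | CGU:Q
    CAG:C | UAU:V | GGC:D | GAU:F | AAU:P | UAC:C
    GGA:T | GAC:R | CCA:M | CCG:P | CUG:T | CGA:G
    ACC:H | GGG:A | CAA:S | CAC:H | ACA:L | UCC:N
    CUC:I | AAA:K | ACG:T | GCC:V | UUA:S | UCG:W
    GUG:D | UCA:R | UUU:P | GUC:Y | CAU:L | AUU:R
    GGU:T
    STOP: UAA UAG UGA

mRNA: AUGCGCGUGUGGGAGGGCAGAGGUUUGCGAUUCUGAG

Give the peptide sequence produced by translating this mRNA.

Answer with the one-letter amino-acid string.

Answer: KSDSLDATRGS

Derivation:
start AUG at pos 0
pos 0: AUG -> K; peptide=K
pos 3: CGC -> S; peptide=KS
pos 6: GUG -> D; peptide=KSD
pos 9: UGG -> S; peptide=KSDS
pos 12: GAG -> L; peptide=KSDSL
pos 15: GGC -> D; peptide=KSDSLD
pos 18: AGA -> A; peptide=KSDSLDA
pos 21: GGU -> T; peptide=KSDSLDAT
pos 24: UUG -> R; peptide=KSDSLDATR
pos 27: CGA -> G; peptide=KSDSLDATRG
pos 30: UUC -> S; peptide=KSDSLDATRGS
pos 33: UGA -> STOP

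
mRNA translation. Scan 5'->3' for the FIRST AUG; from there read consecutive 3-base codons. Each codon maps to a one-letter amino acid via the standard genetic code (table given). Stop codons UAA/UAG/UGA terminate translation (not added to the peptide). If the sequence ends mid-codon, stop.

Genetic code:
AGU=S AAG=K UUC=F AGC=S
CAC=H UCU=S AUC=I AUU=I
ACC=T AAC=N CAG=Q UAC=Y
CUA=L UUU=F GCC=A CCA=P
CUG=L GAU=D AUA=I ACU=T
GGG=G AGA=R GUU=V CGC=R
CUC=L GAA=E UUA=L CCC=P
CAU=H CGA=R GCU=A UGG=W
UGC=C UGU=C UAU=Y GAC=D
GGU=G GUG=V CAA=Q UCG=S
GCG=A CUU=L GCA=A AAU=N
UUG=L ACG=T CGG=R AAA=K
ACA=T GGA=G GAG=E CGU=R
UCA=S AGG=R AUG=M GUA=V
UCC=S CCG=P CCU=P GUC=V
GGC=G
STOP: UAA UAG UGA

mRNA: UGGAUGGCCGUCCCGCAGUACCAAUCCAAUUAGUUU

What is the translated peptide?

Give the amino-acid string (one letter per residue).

start AUG at pos 3
pos 3: AUG -> M; peptide=M
pos 6: GCC -> A; peptide=MA
pos 9: GUC -> V; peptide=MAV
pos 12: CCG -> P; peptide=MAVP
pos 15: CAG -> Q; peptide=MAVPQ
pos 18: UAC -> Y; peptide=MAVPQY
pos 21: CAA -> Q; peptide=MAVPQYQ
pos 24: UCC -> S; peptide=MAVPQYQS
pos 27: AAU -> N; peptide=MAVPQYQSN
pos 30: UAG -> STOP

Answer: MAVPQYQSN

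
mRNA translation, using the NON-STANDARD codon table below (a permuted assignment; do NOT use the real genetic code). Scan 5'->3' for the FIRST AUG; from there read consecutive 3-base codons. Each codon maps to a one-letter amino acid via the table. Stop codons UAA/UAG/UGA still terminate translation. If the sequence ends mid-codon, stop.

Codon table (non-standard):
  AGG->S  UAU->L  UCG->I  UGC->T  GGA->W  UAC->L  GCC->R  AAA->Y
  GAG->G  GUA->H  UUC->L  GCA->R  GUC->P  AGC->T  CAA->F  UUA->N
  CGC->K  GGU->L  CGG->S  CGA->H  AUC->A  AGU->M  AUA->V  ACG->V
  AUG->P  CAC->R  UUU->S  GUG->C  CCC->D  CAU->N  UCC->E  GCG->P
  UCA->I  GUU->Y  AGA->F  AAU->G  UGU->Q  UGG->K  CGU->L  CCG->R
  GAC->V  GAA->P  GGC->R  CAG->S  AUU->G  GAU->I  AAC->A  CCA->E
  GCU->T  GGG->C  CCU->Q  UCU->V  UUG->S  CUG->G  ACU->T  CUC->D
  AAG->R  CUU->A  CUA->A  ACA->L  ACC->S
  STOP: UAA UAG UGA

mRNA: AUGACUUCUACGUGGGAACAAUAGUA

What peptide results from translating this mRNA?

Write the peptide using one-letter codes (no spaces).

Answer: PTVVKPF

Derivation:
start AUG at pos 0
pos 0: AUG -> P; peptide=P
pos 3: ACU -> T; peptide=PT
pos 6: UCU -> V; peptide=PTV
pos 9: ACG -> V; peptide=PTVV
pos 12: UGG -> K; peptide=PTVVK
pos 15: GAA -> P; peptide=PTVVKP
pos 18: CAA -> F; peptide=PTVVKPF
pos 21: UAG -> STOP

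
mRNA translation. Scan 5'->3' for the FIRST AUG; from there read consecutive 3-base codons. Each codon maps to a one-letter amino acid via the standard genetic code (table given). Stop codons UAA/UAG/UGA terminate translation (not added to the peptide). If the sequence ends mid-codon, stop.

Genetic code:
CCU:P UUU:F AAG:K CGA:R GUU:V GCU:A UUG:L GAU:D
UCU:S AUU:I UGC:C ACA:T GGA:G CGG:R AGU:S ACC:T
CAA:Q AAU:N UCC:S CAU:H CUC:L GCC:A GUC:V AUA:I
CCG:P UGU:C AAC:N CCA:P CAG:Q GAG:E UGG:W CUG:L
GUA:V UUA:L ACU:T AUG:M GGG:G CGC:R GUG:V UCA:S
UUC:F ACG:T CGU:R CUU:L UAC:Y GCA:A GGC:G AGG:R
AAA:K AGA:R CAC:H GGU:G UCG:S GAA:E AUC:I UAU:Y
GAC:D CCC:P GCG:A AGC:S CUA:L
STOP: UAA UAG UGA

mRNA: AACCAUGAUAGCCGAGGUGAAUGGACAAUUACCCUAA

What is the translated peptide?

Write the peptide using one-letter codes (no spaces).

start AUG at pos 4
pos 4: AUG -> M; peptide=M
pos 7: AUA -> I; peptide=MI
pos 10: GCC -> A; peptide=MIA
pos 13: GAG -> E; peptide=MIAE
pos 16: GUG -> V; peptide=MIAEV
pos 19: AAU -> N; peptide=MIAEVN
pos 22: GGA -> G; peptide=MIAEVNG
pos 25: CAA -> Q; peptide=MIAEVNGQ
pos 28: UUA -> L; peptide=MIAEVNGQL
pos 31: CCC -> P; peptide=MIAEVNGQLP
pos 34: UAA -> STOP

Answer: MIAEVNGQLP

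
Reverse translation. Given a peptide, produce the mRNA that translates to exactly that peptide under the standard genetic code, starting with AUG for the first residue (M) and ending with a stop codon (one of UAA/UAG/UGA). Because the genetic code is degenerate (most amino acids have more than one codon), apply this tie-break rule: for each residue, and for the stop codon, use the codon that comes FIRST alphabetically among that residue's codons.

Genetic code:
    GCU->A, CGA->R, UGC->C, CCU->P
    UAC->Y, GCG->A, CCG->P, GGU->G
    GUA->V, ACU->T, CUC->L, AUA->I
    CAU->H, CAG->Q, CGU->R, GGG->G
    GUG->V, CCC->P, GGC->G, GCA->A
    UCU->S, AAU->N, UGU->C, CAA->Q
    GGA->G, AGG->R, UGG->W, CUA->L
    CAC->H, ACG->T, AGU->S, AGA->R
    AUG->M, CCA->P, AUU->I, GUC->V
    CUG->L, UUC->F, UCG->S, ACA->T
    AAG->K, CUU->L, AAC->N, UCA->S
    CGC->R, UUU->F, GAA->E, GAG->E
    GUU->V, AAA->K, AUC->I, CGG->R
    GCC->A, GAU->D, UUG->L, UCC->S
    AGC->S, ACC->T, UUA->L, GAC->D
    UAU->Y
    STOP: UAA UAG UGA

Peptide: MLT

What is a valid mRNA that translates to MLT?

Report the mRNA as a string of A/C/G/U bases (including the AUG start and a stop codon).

residue 1: M -> AUG (start codon)
residue 2: L codons sorted = CUA,CUC,CUG,CUU,UUA,UUG -> pick first = CUA
residue 3: T codons sorted = ACA,ACC,ACG,ACU -> pick first = ACA
terminator: stop codons sorted = UAA,UAG,UGA -> pick first = UAA

Answer: mRNA: AUGCUAACAUAA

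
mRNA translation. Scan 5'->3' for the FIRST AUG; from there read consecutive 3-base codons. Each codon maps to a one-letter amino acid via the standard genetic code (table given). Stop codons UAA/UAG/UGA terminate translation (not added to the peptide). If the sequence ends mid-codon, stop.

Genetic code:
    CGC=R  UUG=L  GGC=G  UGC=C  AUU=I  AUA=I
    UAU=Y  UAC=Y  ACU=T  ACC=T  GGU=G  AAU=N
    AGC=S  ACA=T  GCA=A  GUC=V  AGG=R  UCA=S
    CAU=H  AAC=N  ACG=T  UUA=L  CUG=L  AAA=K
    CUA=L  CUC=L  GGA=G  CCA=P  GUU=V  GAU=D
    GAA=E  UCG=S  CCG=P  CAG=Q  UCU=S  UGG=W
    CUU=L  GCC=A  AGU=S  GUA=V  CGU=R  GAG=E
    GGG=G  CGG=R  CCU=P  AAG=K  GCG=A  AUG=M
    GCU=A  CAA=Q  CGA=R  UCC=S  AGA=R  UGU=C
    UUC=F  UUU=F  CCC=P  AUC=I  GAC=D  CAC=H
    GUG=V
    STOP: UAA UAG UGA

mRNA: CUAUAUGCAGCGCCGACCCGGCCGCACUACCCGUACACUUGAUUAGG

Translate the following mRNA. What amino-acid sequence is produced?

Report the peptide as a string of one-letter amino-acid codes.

start AUG at pos 4
pos 4: AUG -> M; peptide=M
pos 7: CAG -> Q; peptide=MQ
pos 10: CGC -> R; peptide=MQR
pos 13: CGA -> R; peptide=MQRR
pos 16: CCC -> P; peptide=MQRRP
pos 19: GGC -> G; peptide=MQRRPG
pos 22: CGC -> R; peptide=MQRRPGR
pos 25: ACU -> T; peptide=MQRRPGRT
pos 28: ACC -> T; peptide=MQRRPGRTT
pos 31: CGU -> R; peptide=MQRRPGRTTR
pos 34: ACA -> T; peptide=MQRRPGRTTRT
pos 37: CUU -> L; peptide=MQRRPGRTTRTL
pos 40: GAU -> D; peptide=MQRRPGRTTRTLD
pos 43: UAG -> STOP

Answer: MQRRPGRTTRTLD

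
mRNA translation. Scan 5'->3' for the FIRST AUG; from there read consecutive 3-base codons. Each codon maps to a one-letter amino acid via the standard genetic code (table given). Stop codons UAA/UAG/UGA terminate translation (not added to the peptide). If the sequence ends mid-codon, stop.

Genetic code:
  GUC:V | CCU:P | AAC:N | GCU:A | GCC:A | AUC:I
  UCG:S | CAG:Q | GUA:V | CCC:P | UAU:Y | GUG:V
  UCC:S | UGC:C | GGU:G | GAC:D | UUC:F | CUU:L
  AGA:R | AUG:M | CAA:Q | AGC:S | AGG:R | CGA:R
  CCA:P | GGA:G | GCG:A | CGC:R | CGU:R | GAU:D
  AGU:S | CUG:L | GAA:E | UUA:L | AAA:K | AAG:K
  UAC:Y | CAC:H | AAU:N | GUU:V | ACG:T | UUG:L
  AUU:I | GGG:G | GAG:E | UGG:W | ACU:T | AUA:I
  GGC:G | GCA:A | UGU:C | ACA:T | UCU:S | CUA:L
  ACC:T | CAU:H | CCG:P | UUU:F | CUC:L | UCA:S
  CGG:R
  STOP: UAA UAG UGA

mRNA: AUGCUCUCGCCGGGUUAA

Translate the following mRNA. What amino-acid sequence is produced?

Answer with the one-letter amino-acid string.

start AUG at pos 0
pos 0: AUG -> M; peptide=M
pos 3: CUC -> L; peptide=ML
pos 6: UCG -> S; peptide=MLS
pos 9: CCG -> P; peptide=MLSP
pos 12: GGU -> G; peptide=MLSPG
pos 15: UAA -> STOP

Answer: MLSPG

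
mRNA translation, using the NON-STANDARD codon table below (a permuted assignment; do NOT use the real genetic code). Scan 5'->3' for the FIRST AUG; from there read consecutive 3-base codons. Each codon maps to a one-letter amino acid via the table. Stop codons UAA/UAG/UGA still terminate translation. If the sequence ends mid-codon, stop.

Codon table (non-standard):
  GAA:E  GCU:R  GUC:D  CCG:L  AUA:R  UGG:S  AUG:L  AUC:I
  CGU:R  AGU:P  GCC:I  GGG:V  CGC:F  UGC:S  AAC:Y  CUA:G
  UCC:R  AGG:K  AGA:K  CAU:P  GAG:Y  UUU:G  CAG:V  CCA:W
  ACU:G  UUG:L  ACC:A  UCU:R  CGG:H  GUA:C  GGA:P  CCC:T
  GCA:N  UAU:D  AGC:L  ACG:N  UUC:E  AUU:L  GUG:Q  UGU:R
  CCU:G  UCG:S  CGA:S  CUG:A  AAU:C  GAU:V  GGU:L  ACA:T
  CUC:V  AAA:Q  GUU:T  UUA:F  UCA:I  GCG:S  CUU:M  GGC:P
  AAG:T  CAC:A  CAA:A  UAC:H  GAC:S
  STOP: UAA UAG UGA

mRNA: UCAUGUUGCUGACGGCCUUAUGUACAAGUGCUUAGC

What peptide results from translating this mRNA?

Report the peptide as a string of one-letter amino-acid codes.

Answer: LLANIFRTPR

Derivation:
start AUG at pos 2
pos 2: AUG -> L; peptide=L
pos 5: UUG -> L; peptide=LL
pos 8: CUG -> A; peptide=LLA
pos 11: ACG -> N; peptide=LLAN
pos 14: GCC -> I; peptide=LLANI
pos 17: UUA -> F; peptide=LLANIF
pos 20: UGU -> R; peptide=LLANIFR
pos 23: ACA -> T; peptide=LLANIFRT
pos 26: AGU -> P; peptide=LLANIFRTP
pos 29: GCU -> R; peptide=LLANIFRTPR
pos 32: UAG -> STOP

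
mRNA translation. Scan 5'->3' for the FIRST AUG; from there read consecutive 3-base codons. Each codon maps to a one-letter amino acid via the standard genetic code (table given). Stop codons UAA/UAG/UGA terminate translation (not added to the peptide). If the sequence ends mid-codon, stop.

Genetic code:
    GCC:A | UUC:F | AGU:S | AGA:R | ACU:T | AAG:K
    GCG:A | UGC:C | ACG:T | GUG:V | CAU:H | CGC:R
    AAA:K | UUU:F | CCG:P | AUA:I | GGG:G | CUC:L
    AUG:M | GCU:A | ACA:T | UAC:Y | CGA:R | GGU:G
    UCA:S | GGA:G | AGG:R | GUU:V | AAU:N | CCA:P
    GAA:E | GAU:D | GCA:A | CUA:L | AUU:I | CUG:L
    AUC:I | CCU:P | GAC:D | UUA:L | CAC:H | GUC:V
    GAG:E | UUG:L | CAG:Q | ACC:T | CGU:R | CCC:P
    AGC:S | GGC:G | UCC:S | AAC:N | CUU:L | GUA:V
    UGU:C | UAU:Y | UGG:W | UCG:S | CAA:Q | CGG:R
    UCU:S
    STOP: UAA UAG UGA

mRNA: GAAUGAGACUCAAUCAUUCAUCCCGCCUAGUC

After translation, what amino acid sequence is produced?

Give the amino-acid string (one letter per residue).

Answer: MRLNHSSRLV

Derivation:
start AUG at pos 2
pos 2: AUG -> M; peptide=M
pos 5: AGA -> R; peptide=MR
pos 8: CUC -> L; peptide=MRL
pos 11: AAU -> N; peptide=MRLN
pos 14: CAU -> H; peptide=MRLNH
pos 17: UCA -> S; peptide=MRLNHS
pos 20: UCC -> S; peptide=MRLNHSS
pos 23: CGC -> R; peptide=MRLNHSSR
pos 26: CUA -> L; peptide=MRLNHSSRL
pos 29: GUC -> V; peptide=MRLNHSSRLV
pos 32: only 0 nt remain (<3), stop (end of mRNA)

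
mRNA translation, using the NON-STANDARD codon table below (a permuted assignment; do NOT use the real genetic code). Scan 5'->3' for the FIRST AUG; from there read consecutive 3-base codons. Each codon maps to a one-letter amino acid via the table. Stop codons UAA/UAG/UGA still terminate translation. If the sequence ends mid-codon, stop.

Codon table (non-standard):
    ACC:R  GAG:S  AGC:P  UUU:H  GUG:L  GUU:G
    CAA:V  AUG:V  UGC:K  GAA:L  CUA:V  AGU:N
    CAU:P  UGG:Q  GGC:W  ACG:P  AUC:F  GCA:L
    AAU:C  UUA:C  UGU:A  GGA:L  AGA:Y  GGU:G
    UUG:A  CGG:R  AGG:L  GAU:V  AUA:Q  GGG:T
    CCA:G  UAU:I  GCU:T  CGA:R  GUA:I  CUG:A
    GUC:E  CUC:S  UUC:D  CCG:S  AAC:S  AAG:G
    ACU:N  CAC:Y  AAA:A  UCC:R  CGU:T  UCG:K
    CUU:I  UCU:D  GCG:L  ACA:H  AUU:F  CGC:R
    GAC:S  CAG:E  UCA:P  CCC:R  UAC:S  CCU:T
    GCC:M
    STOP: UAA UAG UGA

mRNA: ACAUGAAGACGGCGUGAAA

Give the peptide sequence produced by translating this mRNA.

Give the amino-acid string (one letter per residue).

start AUG at pos 2
pos 2: AUG -> V; peptide=V
pos 5: AAG -> G; peptide=VG
pos 8: ACG -> P; peptide=VGP
pos 11: GCG -> L; peptide=VGPL
pos 14: UGA -> STOP

Answer: VGPL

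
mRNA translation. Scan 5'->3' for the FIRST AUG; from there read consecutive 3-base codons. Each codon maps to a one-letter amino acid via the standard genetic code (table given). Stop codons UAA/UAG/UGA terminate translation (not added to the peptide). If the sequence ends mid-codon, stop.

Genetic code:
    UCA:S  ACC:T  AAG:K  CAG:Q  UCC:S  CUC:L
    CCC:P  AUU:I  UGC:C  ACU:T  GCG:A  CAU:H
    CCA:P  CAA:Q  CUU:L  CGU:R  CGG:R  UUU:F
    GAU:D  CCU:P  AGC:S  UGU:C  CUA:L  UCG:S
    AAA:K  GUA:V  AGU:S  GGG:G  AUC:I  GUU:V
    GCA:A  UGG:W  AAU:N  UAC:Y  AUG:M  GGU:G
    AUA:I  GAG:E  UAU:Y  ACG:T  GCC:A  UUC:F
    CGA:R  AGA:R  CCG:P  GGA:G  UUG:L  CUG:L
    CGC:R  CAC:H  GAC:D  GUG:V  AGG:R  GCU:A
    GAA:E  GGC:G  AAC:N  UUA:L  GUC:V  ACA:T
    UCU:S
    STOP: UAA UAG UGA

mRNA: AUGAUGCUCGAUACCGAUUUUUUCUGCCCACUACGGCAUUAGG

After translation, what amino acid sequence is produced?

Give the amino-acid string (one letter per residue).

start AUG at pos 0
pos 0: AUG -> M; peptide=M
pos 3: AUG -> M; peptide=MM
pos 6: CUC -> L; peptide=MML
pos 9: GAU -> D; peptide=MMLD
pos 12: ACC -> T; peptide=MMLDT
pos 15: GAU -> D; peptide=MMLDTD
pos 18: UUU -> F; peptide=MMLDTDF
pos 21: UUC -> F; peptide=MMLDTDFF
pos 24: UGC -> C; peptide=MMLDTDFFC
pos 27: CCA -> P; peptide=MMLDTDFFCP
pos 30: CUA -> L; peptide=MMLDTDFFCPL
pos 33: CGG -> R; peptide=MMLDTDFFCPLR
pos 36: CAU -> H; peptide=MMLDTDFFCPLRH
pos 39: UAG -> STOP

Answer: MMLDTDFFCPLRH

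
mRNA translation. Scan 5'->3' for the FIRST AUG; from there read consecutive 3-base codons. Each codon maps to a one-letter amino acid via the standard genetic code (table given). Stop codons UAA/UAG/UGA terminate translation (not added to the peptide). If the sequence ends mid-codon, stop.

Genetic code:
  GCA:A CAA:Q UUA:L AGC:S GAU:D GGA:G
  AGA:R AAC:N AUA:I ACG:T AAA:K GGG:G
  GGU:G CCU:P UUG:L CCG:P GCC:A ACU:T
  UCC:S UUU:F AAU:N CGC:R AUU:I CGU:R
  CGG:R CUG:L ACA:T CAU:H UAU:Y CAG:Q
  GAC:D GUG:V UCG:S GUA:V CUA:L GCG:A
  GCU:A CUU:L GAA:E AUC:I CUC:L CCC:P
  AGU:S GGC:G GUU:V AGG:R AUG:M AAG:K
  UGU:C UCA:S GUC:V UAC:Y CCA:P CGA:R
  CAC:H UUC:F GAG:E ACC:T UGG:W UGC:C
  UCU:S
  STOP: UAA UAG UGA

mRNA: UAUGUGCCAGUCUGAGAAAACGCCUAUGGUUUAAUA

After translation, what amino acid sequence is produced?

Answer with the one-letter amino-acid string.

start AUG at pos 1
pos 1: AUG -> M; peptide=M
pos 4: UGC -> C; peptide=MC
pos 7: CAG -> Q; peptide=MCQ
pos 10: UCU -> S; peptide=MCQS
pos 13: GAG -> E; peptide=MCQSE
pos 16: AAA -> K; peptide=MCQSEK
pos 19: ACG -> T; peptide=MCQSEKT
pos 22: CCU -> P; peptide=MCQSEKTP
pos 25: AUG -> M; peptide=MCQSEKTPM
pos 28: GUU -> V; peptide=MCQSEKTPMV
pos 31: UAA -> STOP

Answer: MCQSEKTPMV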